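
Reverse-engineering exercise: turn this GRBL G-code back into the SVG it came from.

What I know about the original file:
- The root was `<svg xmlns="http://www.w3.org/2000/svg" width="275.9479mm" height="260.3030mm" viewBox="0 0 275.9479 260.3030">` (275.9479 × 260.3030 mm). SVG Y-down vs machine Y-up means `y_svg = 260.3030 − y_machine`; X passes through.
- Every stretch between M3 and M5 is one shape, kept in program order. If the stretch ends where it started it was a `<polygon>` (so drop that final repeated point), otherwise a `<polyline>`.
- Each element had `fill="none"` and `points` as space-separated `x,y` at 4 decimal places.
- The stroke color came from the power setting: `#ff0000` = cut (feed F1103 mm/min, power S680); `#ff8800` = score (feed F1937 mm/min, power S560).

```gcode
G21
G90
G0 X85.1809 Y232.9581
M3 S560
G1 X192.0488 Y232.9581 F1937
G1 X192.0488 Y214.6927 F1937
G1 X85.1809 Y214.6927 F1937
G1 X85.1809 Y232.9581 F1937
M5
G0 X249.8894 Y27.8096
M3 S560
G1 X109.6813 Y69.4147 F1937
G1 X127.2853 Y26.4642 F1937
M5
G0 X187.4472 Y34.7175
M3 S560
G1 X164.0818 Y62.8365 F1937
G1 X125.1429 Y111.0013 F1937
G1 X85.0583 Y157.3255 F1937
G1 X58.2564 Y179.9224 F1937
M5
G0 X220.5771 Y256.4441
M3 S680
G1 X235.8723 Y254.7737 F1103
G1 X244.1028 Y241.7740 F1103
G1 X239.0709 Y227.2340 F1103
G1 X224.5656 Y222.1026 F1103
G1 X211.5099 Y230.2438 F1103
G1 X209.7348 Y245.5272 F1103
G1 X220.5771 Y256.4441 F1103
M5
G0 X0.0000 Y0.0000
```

<svg xmlns="http://www.w3.org/2000/svg" width="275.9479mm" height="260.3030mm" viewBox="0 0 275.9479 260.3030">
  <polygon points="85.1809,27.3449 192.0488,27.3449 192.0488,45.6103 85.1809,45.6103" fill="none" stroke="#ff8800"/>
  <polyline points="249.8894,232.4934 109.6813,190.8883 127.2853,233.8388" fill="none" stroke="#ff8800"/>
  <polyline points="187.4472,225.5855 164.0818,197.4665 125.1429,149.3017 85.0583,102.9775 58.2564,80.3806" fill="none" stroke="#ff8800"/>
  <polygon points="220.5771,3.8589 235.8723,5.5293 244.1028,18.5290 239.0709,33.0690 224.5656,38.2004 211.5099,30.0592 209.7348,14.7758" fill="none" stroke="#ff0000"/>
</svg>

Each laser-on run becomes one SVG element. Flip Y back into SVG space with y_svg = 260.3030 − y_machine.

Run 1: S560 ⇒ score layer `#ff8800`. The run returns to its start, so emit a `<polygon>` with points (Y-flipped): 85.1809,27.3449 192.0488,27.3449 192.0488,45.6103 85.1809,45.6103.

Run 2: power S560 maps to stroke `#ff8800` (score). The run is open, so emit a `<polyline>` with points (Y-flipped): 249.8894,232.4934 109.6813,190.8883 127.2853,233.8388.

Run 3: the run's S560 means `#ff8800` (score). The run is open, so emit a `<polyline>` with points (Y-flipped): 187.4472,225.5855 164.0818,197.4665 125.1429,149.3017 85.0583,102.9775 58.2564,80.3806.

Run 4: S680 ⇒ cut layer `#ff0000`. The run returns to its start, so emit a `<polygon>` with points (Y-flipped): 220.5771,3.8589 235.8723,5.5293 244.1028,18.5290 239.0709,33.0690 224.5656,38.2004 211.5099,30.0592 209.7348,14.7758.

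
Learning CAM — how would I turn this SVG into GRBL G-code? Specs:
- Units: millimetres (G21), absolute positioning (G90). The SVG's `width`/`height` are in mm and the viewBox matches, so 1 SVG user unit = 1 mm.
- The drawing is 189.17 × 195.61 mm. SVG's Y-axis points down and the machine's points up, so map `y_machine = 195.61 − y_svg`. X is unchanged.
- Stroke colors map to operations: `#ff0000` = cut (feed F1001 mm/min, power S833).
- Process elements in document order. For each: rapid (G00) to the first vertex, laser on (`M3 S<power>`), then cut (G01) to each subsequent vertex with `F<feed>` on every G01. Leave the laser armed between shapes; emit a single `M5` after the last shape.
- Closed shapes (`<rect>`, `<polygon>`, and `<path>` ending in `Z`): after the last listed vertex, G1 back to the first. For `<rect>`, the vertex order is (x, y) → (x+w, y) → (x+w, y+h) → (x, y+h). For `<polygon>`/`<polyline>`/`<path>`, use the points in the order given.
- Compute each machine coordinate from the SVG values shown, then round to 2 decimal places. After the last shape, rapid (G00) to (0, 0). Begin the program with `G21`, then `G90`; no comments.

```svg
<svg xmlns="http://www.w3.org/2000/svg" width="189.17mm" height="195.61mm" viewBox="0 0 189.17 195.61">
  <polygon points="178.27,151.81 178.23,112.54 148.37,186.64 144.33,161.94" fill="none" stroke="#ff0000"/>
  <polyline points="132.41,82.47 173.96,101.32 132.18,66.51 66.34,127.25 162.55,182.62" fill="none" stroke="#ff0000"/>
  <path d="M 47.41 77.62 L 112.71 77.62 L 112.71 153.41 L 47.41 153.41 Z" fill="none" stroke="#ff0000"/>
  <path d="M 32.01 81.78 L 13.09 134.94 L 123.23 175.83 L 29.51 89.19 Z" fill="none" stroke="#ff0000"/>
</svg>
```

Since the viewBox matches the mm dimensions, user units are millimetres directly. The only transform is the Y-flip y_m = 195.61 − y_svg.

Shape 1 is a closed polygon drawn with `<polygon>`. Its stroke #ff0000 means cut at S833, F1001. After flipping Y the toolpath is (178.27,43.80) → (178.23,83.07) → (148.37,8.97) → (144.33,33.67) → (178.27,43.80), returning to the start.

Shape 2 is a open polyline drawn with `<polyline>`. Its stroke #ff0000 means cut at S833, F1001. After flipping Y the toolpath is (132.41,113.14) → (173.96,94.29) → (132.18,129.10) → (66.34,68.36) → (162.55,12.99).

Shape 3 is a rectangle drawn with `<path>`. Its stroke #ff0000 means cut at S833, F1001. After flipping Y the toolpath is (47.41,117.99) → (112.71,117.99) → (112.71,42.20) → (47.41,42.20) → (47.41,117.99), returning to the start.

Shape 4 is a closed polygon drawn with `<path>`. Its stroke #ff0000 means cut at S833, F1001. After flipping Y the toolpath is (32.01,113.83) → (13.09,60.67) → (123.23,19.78) → (29.51,106.42) → (32.01,113.83), returning to the start.

G21
G90
G00 X178.27 Y43.80
M3 S833
G01 X178.23 Y83.07 F1001
G01 X148.37 Y8.97 F1001
G01 X144.33 Y33.67 F1001
G01 X178.27 Y43.80 F1001
G00 X132.41 Y113.14
M3 S833
G01 X173.96 Y94.29 F1001
G01 X132.18 Y129.10 F1001
G01 X66.34 Y68.36 F1001
G01 X162.55 Y12.99 F1001
G00 X47.41 Y117.99
M3 S833
G01 X112.71 Y117.99 F1001
G01 X112.71 Y42.20 F1001
G01 X47.41 Y42.20 F1001
G01 X47.41 Y117.99 F1001
G00 X32.01 Y113.83
M3 S833
G01 X13.09 Y60.67 F1001
G01 X123.23 Y19.78 F1001
G01 X29.51 Y106.42 F1001
G01 X32.01 Y113.83 F1001
M5
G00 X0.00 Y0.00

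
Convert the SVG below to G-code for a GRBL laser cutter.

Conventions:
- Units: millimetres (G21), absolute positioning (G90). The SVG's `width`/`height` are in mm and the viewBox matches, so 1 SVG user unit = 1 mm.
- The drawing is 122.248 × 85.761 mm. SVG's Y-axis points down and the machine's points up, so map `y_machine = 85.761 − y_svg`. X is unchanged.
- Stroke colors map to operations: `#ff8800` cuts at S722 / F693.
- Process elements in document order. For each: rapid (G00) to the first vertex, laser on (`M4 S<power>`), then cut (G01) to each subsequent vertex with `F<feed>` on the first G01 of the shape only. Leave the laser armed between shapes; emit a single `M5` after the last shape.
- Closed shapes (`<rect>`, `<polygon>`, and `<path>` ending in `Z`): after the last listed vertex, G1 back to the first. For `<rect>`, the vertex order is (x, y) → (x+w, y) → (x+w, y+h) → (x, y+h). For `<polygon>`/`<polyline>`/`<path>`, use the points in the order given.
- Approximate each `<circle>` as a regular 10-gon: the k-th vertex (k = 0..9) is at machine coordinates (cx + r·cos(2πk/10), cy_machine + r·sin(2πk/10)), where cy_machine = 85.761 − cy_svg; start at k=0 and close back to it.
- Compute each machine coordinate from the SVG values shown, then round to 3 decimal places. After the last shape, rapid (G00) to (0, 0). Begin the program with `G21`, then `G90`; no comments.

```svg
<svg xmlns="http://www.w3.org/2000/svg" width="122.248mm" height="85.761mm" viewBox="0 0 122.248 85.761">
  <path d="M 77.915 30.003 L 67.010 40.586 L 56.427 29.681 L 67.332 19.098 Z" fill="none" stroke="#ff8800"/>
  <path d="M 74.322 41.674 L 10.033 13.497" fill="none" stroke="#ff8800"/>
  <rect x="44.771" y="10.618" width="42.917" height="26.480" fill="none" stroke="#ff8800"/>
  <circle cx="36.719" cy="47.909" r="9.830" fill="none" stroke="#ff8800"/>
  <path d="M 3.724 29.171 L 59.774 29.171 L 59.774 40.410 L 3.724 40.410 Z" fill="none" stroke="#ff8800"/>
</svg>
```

viewBox `0 0 122.248 85.761` with mm width/height → 1 unit = 1 mm. Flip: y_m = 85.761 − y_svg.

**Shape 1** — `<path>` regular polygon, stroke `#ff8800` → cut (S722, F693). Machine vertices: (77.915,55.758) → (67.010,45.175) → (56.427,56.080) → (67.332,66.663) → (77.915,55.758). Closed: final G1 returns to the first vertex.

**Shape 2** — `<path>` line segment, stroke `#ff8800` → cut (S722, F693). Machine vertices: (74.322,44.087) → (10.033,72.264). Open path.

**Shape 3** — `<rect>` rectangle, stroke `#ff8800` → cut (S722, F693). Machine vertices: (44.771,75.143) → (87.688,75.143) → (87.688,48.663) → (44.771,48.663) → (44.771,75.143). Closed: final G1 returns to the first vertex.

**Shape 4** — `<circle>` circle, stroke `#ff8800` → cut (S722, F693). Machine vertices: (46.549,37.852) → (44.672,43.630) → (39.757,47.201) → (33.681,47.201) → (28.766,43.630) → (26.889,37.852) → (28.766,32.074) → (33.681,28.503) → (39.757,28.503) → (44.672,32.074) → (46.549,37.852). Closed: final G1 returns to the first vertex.

**Shape 5** — `<path>` rectangle, stroke `#ff8800` → cut (S722, F693). Machine vertices: (3.724,56.590) → (59.774,56.590) → (59.774,45.351) → (3.724,45.351) → (3.724,56.590). Closed: final G1 returns to the first vertex.

G21
G90
G00 X77.915 Y55.758
M4 S722
G01 X67.010 Y45.175 F693
G01 X56.427 Y56.080
G01 X67.332 Y66.663
G01 X77.915 Y55.758
G00 X74.322 Y44.087
M4 S722
G01 X10.033 Y72.264 F693
G00 X44.771 Y75.143
M4 S722
G01 X87.688 Y75.143 F693
G01 X87.688 Y48.663
G01 X44.771 Y48.663
G01 X44.771 Y75.143
G00 X46.549 Y37.852
M4 S722
G01 X44.672 Y43.630 F693
G01 X39.757 Y47.201
G01 X33.681 Y47.201
G01 X28.766 Y43.630
G01 X26.889 Y37.852
G01 X28.766 Y32.074
G01 X33.681 Y28.503
G01 X39.757 Y28.503
G01 X44.672 Y32.074
G01 X46.549 Y37.852
G00 X3.724 Y56.590
M4 S722
G01 X59.774 Y56.590 F693
G01 X59.774 Y45.351
G01 X3.724 Y45.351
G01 X3.724 Y56.590
M5
G00 X0.000 Y0.000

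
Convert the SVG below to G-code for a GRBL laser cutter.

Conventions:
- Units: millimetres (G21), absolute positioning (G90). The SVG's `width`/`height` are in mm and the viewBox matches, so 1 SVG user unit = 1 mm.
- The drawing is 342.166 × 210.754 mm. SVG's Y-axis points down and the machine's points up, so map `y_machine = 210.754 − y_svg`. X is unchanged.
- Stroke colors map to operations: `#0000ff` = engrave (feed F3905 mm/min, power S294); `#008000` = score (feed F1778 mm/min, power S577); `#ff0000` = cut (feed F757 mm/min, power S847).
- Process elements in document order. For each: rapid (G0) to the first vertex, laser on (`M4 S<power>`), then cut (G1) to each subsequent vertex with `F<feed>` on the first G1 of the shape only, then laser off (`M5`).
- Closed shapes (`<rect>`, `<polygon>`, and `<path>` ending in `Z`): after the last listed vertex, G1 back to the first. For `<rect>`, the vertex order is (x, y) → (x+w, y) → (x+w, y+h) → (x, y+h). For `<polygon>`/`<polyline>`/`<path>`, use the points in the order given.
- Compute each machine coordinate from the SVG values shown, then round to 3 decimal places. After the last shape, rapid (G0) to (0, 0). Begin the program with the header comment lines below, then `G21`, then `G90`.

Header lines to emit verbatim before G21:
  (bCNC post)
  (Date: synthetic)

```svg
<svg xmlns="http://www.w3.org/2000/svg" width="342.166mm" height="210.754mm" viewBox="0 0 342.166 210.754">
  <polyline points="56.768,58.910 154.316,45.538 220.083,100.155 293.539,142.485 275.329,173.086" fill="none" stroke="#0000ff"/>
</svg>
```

Since the viewBox matches the mm dimensions, user units are millimetres directly. The only transform is the Y-flip y_m = 210.754 − y_svg.

Shape 1 is a open polyline drawn with `<polyline>`. Its stroke #0000ff means engrave at S294, F3905. After flipping Y the toolpath is (56.768,151.844) → (154.316,165.216) → (220.083,110.599) → (293.539,68.269) → (275.329,37.668).

(bCNC post)
(Date: synthetic)
G21
G90
G0 X56.768 Y151.844
M4 S294
G1 X154.316 Y165.216 F3905
G1 X220.083 Y110.599
G1 X293.539 Y68.269
G1 X275.329 Y37.668
M5
G0 X0.000 Y0.000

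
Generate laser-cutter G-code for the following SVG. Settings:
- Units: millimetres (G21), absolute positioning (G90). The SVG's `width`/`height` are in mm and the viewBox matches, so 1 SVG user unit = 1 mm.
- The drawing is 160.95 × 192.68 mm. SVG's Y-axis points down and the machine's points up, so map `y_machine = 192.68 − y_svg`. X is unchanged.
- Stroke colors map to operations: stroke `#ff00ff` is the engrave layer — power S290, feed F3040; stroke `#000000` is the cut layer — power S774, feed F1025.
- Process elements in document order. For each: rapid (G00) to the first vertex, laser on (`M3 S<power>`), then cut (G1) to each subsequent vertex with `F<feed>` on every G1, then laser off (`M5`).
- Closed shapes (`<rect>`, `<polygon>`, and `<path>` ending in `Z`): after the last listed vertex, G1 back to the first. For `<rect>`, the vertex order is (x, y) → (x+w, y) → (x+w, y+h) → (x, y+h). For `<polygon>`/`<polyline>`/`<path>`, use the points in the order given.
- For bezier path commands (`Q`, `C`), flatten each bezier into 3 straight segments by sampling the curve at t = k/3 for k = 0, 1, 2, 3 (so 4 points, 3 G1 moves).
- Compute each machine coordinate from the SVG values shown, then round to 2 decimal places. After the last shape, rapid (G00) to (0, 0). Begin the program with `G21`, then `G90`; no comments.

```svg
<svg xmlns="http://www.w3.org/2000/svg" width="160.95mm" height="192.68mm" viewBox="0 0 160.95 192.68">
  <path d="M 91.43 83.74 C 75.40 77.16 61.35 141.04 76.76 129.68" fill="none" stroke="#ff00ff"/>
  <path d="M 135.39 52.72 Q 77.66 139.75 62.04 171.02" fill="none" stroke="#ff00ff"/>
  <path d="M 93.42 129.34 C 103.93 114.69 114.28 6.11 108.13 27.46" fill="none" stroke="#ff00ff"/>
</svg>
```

viewBox `0 0 160.95 192.68` with mm width/height → 1 unit = 1 mm. Flip: y_m = 192.68 − y_svg.

**Shape 1** — `<path>` cubic bezier, stroke `#ff00ff` → engrave (S290, F3040). Control points (SVG): P0=(91.43,83.74), P1=(75.40,77.16), P2=(61.35,141.04), P3=(76.76,129.68); sampled at t=k/3. Machine vertices: (91.43,108.94) → (77.08,97.43) → (70.15,71.32) → (76.76,63.00). Open path.

**Shape 2** — `<path>` quadratic bezier, stroke `#ff00ff` → engrave (S290, F3040). Control points (SVG): P0=(135.39,52.72), P1=(77.66,139.75), P2=(62.04,171.02); sampled at t=k/3. Machine vertices: (135.39,139.96) → (101.58,88.14) → (77.13,48.70) → (62.04,21.66). Open path.

**Shape 3** — `<path>` cubic bezier, stroke `#ff00ff` → engrave (S290, F3040). Control points (SVG): P0=(93.42,129.34), P1=(103.93,114.69), P2=(114.28,6.11), P3=(108.13,27.46); sampled at t=k/3. Machine vertices: (93.42,63.34) → (103.27,101.01) → (109.39,151.55) → (108.13,165.22). Open path.

G21
G90
G00 X91.43 Y108.94
M3 S290
G1 X77.08 Y97.43 F3040
G1 X70.15 Y71.32 F3040
G1 X76.76 Y63.00 F3040
M5
G00 X135.39 Y139.96
M3 S290
G1 X101.58 Y88.14 F3040
G1 X77.13 Y48.70 F3040
G1 X62.04 Y21.66 F3040
M5
G00 X93.42 Y63.34
M3 S290
G1 X103.27 Y101.01 F3040
G1 X109.39 Y151.55 F3040
G1 X108.13 Y165.22 F3040
M5
G00 X0.00 Y0.00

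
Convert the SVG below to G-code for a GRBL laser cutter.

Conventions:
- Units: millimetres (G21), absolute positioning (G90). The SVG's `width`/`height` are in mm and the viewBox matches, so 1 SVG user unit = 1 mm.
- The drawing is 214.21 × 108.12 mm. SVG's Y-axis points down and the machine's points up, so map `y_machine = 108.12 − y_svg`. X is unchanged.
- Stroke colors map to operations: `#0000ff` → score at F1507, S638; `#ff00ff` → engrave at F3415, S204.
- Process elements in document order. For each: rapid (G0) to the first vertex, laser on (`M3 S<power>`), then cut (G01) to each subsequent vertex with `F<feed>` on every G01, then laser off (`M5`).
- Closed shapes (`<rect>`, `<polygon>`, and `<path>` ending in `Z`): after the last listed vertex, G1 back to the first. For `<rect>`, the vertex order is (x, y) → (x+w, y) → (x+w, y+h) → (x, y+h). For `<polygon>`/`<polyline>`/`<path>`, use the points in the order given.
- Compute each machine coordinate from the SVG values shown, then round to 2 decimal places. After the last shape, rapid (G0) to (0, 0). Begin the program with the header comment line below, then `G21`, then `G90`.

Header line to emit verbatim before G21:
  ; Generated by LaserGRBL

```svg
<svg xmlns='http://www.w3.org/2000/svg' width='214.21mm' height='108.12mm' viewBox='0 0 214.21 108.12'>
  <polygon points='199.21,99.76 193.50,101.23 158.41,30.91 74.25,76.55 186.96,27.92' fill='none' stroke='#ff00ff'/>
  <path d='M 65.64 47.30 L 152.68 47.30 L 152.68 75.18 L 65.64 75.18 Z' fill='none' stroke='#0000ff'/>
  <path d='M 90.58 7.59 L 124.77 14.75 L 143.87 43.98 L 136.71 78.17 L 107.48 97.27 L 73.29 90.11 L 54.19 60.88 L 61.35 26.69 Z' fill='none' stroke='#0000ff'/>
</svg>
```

; Generated by LaserGRBL
G21
G90
G0 X199.21 Y8.36
M3 S204
G01 X193.50 Y6.89 F3415
G01 X158.41 Y77.21 F3415
G01 X74.25 Y31.57 F3415
G01 X186.96 Y80.20 F3415
G01 X199.21 Y8.36 F3415
M5
G0 X65.64 Y60.82
M3 S638
G01 X152.68 Y60.82 F1507
G01 X152.68 Y32.94 F1507
G01 X65.64 Y32.94 F1507
G01 X65.64 Y60.82 F1507
M5
G0 X90.58 Y100.53
M3 S638
G01 X124.77 Y93.37 F1507
G01 X143.87 Y64.14 F1507
G01 X136.71 Y29.95 F1507
G01 X107.48 Y10.85 F1507
G01 X73.29 Y18.01 F1507
G01 X54.19 Y47.24 F1507
G01 X61.35 Y81.43 F1507
G01 X90.58 Y100.53 F1507
M5
G0 X0.00 Y0.00

1 u = 1 mm; y_m = 108.12 − y.

[1] `<polygon>` closed polygon, #ff00ff→engrave S204 F3415: (199.21,8.36) → (193.50,6.89) → (158.41,77.21) → (74.25,31.57) → (186.96,80.20) → (199.21,8.36) (closed)

[2] `<path>` rectangle, #0000ff→score S638 F1507: (65.64,60.82) → (152.68,60.82) → (152.68,32.94) → (65.64,32.94) → (65.64,60.82) (closed)

[3] `<path>` regular polygon, #0000ff→score S638 F1507: (90.58,100.53) → (124.77,93.37) → (143.87,64.14) → (136.71,29.95) → (107.48,10.85) → (73.29,18.01) → (54.19,47.24) → (61.35,81.43) → (90.58,100.53) (closed)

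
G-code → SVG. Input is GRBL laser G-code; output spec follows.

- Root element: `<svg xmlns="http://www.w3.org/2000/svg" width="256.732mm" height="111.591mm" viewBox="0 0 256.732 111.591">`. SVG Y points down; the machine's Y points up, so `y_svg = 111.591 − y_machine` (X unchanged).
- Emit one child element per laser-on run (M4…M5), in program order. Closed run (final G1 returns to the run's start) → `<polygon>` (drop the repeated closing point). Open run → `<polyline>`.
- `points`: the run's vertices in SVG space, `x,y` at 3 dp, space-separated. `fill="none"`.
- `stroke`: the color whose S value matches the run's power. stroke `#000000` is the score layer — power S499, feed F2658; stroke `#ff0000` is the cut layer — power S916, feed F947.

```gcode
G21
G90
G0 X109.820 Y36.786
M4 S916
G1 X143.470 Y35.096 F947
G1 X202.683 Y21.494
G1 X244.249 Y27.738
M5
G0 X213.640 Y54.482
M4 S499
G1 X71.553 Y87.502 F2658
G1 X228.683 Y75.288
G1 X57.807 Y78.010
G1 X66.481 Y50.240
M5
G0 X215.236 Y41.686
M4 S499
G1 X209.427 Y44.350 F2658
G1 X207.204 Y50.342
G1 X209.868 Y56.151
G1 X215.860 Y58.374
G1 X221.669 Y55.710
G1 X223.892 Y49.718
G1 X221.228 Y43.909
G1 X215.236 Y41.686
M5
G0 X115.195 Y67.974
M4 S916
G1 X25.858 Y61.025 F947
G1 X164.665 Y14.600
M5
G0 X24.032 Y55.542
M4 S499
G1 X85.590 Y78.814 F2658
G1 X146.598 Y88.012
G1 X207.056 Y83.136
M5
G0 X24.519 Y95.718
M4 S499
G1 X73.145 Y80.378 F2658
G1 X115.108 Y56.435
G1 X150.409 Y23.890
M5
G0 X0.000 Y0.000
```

<svg xmlns="http://www.w3.org/2000/svg" width="256.732mm" height="111.591mm" viewBox="0 0 256.732 111.591">
  <polyline points="109.820,74.805 143.470,76.495 202.683,90.097 244.249,83.853" fill="none" stroke="#ff0000"/>
  <polyline points="213.640,57.109 71.553,24.089 228.683,36.303 57.807,33.581 66.481,61.351" fill="none" stroke="#000000"/>
  <polygon points="215.236,69.905 209.427,67.241 207.204,61.249 209.868,55.440 215.860,53.217 221.669,55.881 223.892,61.873 221.228,67.682" fill="none" stroke="#000000"/>
  <polyline points="115.195,43.617 25.858,50.566 164.665,96.991" fill="none" stroke="#ff0000"/>
  <polyline points="24.032,56.049 85.590,32.777 146.598,23.579 207.056,28.455" fill="none" stroke="#000000"/>
  <polyline points="24.519,15.873 73.145,31.213 115.108,55.156 150.409,87.701" fill="none" stroke="#000000"/>
</svg>

Machine Y-up, SVG Y-down with viewBox height 111.591, so y_svg = 111.591 − y_machine; X carries over.

Run 1: S916 ⇒ cut layer `#ff0000`. The run is open, so emit a `<polyline>` with points (Y-flipped): 109.820,74.805 143.470,76.495 202.683,90.097 244.249,83.853.

Run 2: S499 ⇒ score layer `#000000`. The run is open, so emit a `<polyline>` with points (Y-flipped): 213.640,57.109 71.553,24.089 228.683,36.303 57.807,33.581 66.481,61.351.

Run 3: the run's S499 means `#000000` (score). The run returns to its start, so emit a `<polygon>` with points (Y-flipped): 215.236,69.905 209.427,67.241 207.204,61.249 209.868,55.440 215.860,53.217 221.669,55.881 223.892,61.873 221.228,67.682.

Run 4: the run's S916 means `#ff0000` (cut). The run is open, so emit a `<polyline>` with points (Y-flipped): 115.195,43.617 25.858,50.566 164.665,96.991.

Run 5: power S499 maps to stroke `#000000` (score). The run is open, so emit a `<polyline>` with points (Y-flipped): 24.032,56.049 85.590,32.777 146.598,23.579 207.056,28.455.

Run 6: S499 ⇒ score layer `#000000`. The run is open, so emit a `<polyline>` with points (Y-flipped): 24.519,15.873 73.145,31.213 115.108,55.156 150.409,87.701.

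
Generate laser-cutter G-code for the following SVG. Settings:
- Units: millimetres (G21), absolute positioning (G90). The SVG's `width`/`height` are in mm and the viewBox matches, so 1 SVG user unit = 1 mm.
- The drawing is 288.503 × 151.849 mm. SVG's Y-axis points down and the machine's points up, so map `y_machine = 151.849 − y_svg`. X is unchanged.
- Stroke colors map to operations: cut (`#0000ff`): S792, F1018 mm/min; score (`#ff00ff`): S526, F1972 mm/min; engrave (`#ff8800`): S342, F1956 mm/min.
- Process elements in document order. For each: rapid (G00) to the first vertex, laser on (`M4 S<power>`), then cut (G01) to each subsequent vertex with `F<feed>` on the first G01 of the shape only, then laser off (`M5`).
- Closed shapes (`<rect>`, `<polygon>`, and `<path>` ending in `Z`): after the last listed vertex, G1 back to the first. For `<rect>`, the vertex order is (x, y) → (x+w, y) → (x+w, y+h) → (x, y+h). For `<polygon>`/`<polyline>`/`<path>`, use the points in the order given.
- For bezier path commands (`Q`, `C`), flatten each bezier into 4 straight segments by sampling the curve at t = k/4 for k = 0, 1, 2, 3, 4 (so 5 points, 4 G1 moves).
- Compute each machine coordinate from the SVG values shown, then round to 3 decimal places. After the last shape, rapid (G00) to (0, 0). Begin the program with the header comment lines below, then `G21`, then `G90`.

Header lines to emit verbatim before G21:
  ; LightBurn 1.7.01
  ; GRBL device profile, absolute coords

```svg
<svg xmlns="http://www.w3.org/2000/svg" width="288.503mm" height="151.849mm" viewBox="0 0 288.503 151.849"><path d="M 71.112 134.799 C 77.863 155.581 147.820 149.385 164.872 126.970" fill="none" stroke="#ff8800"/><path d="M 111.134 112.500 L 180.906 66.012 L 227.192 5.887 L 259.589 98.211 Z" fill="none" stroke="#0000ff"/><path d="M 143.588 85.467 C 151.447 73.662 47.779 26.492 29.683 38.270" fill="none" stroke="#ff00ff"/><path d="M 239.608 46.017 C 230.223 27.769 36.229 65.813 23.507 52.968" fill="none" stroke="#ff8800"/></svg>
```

; LightBurn 1.7.01
; GRBL device profile, absolute coords
G21
G90
G00 X71.112 Y17.050
M4 S342
G01 X86.212 Y6.354 F1956
G01 X114.129 Y4.766
G01 X143.978 Y11.277
G01 X164.872 Y24.879
M5
G00 X111.134 Y39.349
M4 S792
G01 X180.906 Y85.837 F1018
G01 X227.192 Y145.962
G01 X259.589 Y53.638
G01 X111.134 Y39.349
M5
G00 X143.588 Y66.382
M4 S526
G01 X131.651 Y80.393 F1972
G01 X96.369 Y98.824
G01 X56.220 Y112.833
G01 X29.683 Y113.579
M5
G00 X239.608 Y105.832
M4 S342
G01 X203.672 Y110.638 F1956
G01 X132.809 Y104.383
G01 X61.320 Y97.114
G01 X23.507 Y98.881
M5
G00 X0.000 Y0.000

1 u = 1 mm; y_m = 151.849 − y.

[1] `<path>` cubic bezier, #ff8800→engrave S342 F1956: (71.112,17.050) → (86.212,6.354) → (114.129,4.766) → (143.978,11.277) → (164.872,24.879)

[2] `<path>` closed polygon, #0000ff→cut S792 F1018: (111.134,39.349) → (180.906,85.837) → (227.192,145.962) → (259.589,53.638) → (111.134,39.349) (closed)

[3] `<path>` cubic bezier, #ff00ff→score S526 F1972: (143.588,66.382) → (131.651,80.393) → (96.369,98.824) → (56.220,112.833) → (29.683,113.579)

[4] `<path>` cubic bezier, #ff8800→engrave S342 F1956: (239.608,105.832) → (203.672,110.638) → (132.809,104.383) → (61.320,97.114) → (23.507,98.881)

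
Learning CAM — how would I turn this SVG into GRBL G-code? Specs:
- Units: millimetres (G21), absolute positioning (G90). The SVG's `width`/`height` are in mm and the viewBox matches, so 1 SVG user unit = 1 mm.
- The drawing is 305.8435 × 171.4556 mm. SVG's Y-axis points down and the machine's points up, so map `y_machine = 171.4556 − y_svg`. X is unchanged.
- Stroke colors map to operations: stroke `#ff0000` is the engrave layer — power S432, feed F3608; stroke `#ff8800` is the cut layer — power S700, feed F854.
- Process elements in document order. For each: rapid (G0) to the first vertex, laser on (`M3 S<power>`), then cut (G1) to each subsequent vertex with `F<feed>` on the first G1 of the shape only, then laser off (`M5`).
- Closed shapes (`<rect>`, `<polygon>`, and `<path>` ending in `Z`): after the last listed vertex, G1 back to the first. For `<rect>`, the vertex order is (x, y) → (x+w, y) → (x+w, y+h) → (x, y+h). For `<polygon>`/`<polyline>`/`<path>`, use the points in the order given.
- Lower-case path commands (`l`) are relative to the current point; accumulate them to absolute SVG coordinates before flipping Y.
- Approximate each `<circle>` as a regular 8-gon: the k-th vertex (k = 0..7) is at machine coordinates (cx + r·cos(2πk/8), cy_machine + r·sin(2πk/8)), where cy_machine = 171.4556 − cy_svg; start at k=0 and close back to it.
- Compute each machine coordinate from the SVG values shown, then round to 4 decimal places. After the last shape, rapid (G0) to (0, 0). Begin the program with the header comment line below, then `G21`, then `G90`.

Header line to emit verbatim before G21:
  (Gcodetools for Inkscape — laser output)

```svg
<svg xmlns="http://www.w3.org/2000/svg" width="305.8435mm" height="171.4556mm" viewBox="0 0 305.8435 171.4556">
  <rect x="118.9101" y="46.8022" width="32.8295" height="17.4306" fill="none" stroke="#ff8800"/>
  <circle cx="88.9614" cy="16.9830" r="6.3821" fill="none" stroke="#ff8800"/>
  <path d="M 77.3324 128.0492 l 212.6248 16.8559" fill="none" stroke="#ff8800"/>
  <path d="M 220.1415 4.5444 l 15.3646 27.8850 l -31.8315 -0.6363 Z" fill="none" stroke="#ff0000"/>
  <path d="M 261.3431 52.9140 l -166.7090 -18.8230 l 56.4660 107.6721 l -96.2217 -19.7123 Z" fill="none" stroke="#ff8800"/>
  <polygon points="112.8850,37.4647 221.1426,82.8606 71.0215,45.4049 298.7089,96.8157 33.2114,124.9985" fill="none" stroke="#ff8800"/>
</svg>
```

1 u = 1 mm; y_m = 171.4556 − y.

[1] `<rect>` rectangle, #ff8800→cut S700 F854: (118.9101,124.6534) → (151.7396,124.6534) → (151.7396,107.2228) → (118.9101,107.2228) → (118.9101,124.6534) (closed)

[2] `<circle>` circle, #ff8800→cut S700 F854: (95.3435,154.4726) → (93.4742,158.9854) → (88.9614,160.8547) → (84.4486,158.9854) → (82.5793,154.4726) → (84.4486,149.9598) → (88.9614,148.0905) → (93.4742,149.9598) → (95.3435,154.4726) (closed)

[3] `<path>` line segment, #ff8800→cut S700 F854: (77.3324,43.4064) → (289.9572,26.5505)

[4] `<path>` regular polygon, #ff0000→engrave S432 F3608: (220.1415,166.9112) → (235.5061,139.0262) → (203.6746,139.6625) → (220.1415,166.9112) (closed)

[5] `<path>` closed polygon, #ff8800→cut S700 F854: (261.3431,118.5416) → (94.6341,137.3646) → (151.1001,29.6925) → (54.8784,49.4048) → (261.3431,118.5416) (closed)

[6] `<polygon>` closed polygon, #ff8800→cut S700 F854: (112.8850,133.9909) → (221.1426,88.5950) → (71.0215,126.0507) → (298.7089,74.6399) → (33.2114,46.4571) → (112.8850,133.9909) (closed)

(Gcodetools for Inkscape — laser output)
G21
G90
G0 X118.9101 Y124.6534
M3 S700
G1 X151.7396 Y124.6534 F854
G1 X151.7396 Y107.2228
G1 X118.9101 Y107.2228
G1 X118.9101 Y124.6534
M5
G0 X95.3435 Y154.4726
M3 S700
G1 X93.4742 Y158.9854 F854
G1 X88.9614 Y160.8547
G1 X84.4486 Y158.9854
G1 X82.5793 Y154.4726
G1 X84.4486 Y149.9598
G1 X88.9614 Y148.0905
G1 X93.4742 Y149.9598
G1 X95.3435 Y154.4726
M5
G0 X77.3324 Y43.4064
M3 S700
G1 X289.9572 Y26.5505 F854
M5
G0 X220.1415 Y166.9112
M3 S432
G1 X235.5061 Y139.0262 F3608
G1 X203.6746 Y139.6625
G1 X220.1415 Y166.9112
M5
G0 X261.3431 Y118.5416
M3 S700
G1 X94.6341 Y137.3646 F854
G1 X151.1001 Y29.6925
G1 X54.8784 Y49.4048
G1 X261.3431 Y118.5416
M5
G0 X112.8850 Y133.9909
M3 S700
G1 X221.1426 Y88.5950 F854
G1 X71.0215 Y126.0507
G1 X298.7089 Y74.6399
G1 X33.2114 Y46.4571
G1 X112.8850 Y133.9909
M5
G0 X0.0000 Y0.0000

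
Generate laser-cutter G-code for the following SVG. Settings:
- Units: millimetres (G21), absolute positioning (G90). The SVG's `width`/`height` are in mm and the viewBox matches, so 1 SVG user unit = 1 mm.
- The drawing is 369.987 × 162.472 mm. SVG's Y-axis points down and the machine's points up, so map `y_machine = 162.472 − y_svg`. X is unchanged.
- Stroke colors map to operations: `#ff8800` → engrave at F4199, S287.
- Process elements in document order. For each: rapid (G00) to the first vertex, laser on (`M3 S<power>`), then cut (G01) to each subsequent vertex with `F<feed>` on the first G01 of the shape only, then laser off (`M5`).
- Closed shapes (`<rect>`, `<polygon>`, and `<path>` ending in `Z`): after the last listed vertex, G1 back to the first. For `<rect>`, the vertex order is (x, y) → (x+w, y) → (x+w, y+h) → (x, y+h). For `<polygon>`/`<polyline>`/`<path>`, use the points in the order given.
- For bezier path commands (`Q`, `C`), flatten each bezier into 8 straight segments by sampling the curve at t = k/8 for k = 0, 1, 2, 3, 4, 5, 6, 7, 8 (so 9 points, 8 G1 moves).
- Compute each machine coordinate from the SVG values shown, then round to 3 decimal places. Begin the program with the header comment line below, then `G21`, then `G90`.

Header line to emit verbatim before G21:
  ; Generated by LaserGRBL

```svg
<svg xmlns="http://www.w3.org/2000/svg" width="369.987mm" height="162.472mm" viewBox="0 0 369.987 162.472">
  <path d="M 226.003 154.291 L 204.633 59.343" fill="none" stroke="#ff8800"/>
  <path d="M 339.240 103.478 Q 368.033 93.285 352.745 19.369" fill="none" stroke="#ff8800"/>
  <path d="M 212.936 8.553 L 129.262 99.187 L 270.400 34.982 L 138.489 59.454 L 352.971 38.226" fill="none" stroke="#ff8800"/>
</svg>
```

; Generated by LaserGRBL
G21
G90
G00 X226.003 Y8.181
M3 S287
G01 X204.633 Y103.129 F4199
M5
G00 X339.240 Y58.994
M3 S287
G01 X345.749 Y62.538 F4199
G01 X350.881 Y68.073
G01 X354.636 Y75.600
G01 X357.013 Y85.118
G01 X358.012 Y96.627
G01 X357.634 Y110.128
G01 X355.878 Y125.620
G01 X352.745 Y143.103
M5
G00 X212.936 Y153.919
M3 S287
G01 X129.262 Y63.285 F4199
G01 X270.400 Y127.490
G01 X138.489 Y103.018
G01 X352.971 Y124.246
M5

Since the viewBox matches the mm dimensions, user units are millimetres directly. The only transform is the Y-flip y_m = 162.472 − y_svg.

Shape 1 is a line segment drawn with `<path>`. Its stroke #ff8800 means engrave at S287, F4199. After flipping Y the toolpath is (226.003,8.181) → (204.633,103.129).

Shape 2 is a quadratic bezier drawn with `<path>`. Its stroke #ff8800 means engrave at S287, F4199. After flipping Y the toolpath is (339.240,58.994) → (345.749,62.538) → (350.881,68.073) → (354.636,75.600) → (357.013,85.118) → (358.012,96.627) → (357.634,110.128) → (355.878,125.620) → (352.745,143.103).

Shape 3 is a open polyline drawn with `<path>`. Its stroke #ff8800 means engrave at S287, F4199. After flipping Y the toolpath is (212.936,153.919) → (129.262,63.285) → (270.400,127.490) → (138.489,103.018) → (352.971,124.246).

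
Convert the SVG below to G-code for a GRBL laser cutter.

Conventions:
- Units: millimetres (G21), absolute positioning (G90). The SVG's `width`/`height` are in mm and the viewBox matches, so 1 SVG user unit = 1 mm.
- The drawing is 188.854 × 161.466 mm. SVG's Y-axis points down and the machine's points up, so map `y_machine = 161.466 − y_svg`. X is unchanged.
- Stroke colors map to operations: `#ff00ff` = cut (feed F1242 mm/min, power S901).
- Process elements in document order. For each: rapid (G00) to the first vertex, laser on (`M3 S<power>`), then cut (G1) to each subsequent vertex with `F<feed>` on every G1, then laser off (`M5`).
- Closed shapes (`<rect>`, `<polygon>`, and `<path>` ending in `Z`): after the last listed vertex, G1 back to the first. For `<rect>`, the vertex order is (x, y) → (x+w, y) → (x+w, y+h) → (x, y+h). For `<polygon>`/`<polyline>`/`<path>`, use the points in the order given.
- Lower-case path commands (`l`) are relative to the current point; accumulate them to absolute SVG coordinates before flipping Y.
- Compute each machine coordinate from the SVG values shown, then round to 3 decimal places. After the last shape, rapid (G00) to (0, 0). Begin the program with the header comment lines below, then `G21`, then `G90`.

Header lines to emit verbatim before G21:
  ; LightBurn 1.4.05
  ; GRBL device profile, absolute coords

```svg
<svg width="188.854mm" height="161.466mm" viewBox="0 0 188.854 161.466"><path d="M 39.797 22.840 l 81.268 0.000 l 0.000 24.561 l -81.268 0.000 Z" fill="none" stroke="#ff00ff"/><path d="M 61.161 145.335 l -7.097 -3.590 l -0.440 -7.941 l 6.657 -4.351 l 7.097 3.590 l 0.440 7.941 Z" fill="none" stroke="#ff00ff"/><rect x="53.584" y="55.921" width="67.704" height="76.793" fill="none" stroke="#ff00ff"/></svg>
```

1 u = 1 mm; y_m = 161.466 − y.

[1] `<path>` rectangle, #ff00ff→cut S901 F1242: (39.797,138.626) → (121.065,138.626) → (121.065,114.065) → (39.797,114.065) → (39.797,138.626) (closed)

[2] `<path>` regular polygon, #ff00ff→cut S901 F1242: (61.161,16.131) → (54.064,19.721) → (53.624,27.662) → (60.281,32.013) → (67.378,28.423) → (67.818,20.482) → (61.161,16.131) (closed)

[3] `<rect>` rectangle, #ff00ff→cut S901 F1242: (53.584,105.545) → (121.288,105.545) → (121.288,28.752) → (53.584,28.752) → (53.584,105.545) (closed)

; LightBurn 1.4.05
; GRBL device profile, absolute coords
G21
G90
G00 X39.797 Y138.626
M3 S901
G1 X121.065 Y138.626 F1242
G1 X121.065 Y114.065 F1242
G1 X39.797 Y114.065 F1242
G1 X39.797 Y138.626 F1242
M5
G00 X61.161 Y16.131
M3 S901
G1 X54.064 Y19.721 F1242
G1 X53.624 Y27.662 F1242
G1 X60.281 Y32.013 F1242
G1 X67.378 Y28.423 F1242
G1 X67.818 Y20.482 F1242
G1 X61.161 Y16.131 F1242
M5
G00 X53.584 Y105.545
M3 S901
G1 X121.288 Y105.545 F1242
G1 X121.288 Y28.752 F1242
G1 X53.584 Y28.752 F1242
G1 X53.584 Y105.545 F1242
M5
G00 X0.000 Y0.000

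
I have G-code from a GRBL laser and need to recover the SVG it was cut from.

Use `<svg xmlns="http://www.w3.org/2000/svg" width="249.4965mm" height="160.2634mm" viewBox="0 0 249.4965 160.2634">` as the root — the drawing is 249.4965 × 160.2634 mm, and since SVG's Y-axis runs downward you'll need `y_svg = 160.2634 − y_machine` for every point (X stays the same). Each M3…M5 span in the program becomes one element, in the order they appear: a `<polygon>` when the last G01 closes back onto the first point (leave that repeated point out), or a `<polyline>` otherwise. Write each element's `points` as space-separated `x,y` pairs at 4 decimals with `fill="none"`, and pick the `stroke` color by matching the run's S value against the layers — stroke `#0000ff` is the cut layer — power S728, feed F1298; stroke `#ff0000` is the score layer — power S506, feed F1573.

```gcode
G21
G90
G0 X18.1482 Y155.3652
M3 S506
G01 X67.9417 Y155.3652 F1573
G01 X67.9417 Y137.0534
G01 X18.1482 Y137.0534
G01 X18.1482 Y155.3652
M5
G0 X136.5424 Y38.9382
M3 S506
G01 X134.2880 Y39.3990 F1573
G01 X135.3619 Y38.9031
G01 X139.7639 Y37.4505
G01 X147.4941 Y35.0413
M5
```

Each laser-on run becomes one SVG element. Flip Y back into SVG space with y_svg = 160.2634 − y_machine. Every run uses S506, so all elements get stroke `#ff0000` (score).

Run 1: The run returns to its start, so emit a `<polygon>` with points (Y-flipped): 18.1482,4.8982 67.9417,4.8982 67.9417,23.2100 18.1482,23.2100.

Run 2: The run is open, so emit a `<polyline>` with points (Y-flipped): 136.5424,121.3252 134.2880,120.8644 135.3619,121.3603 139.7639,122.8129 147.4941,125.2221.

<svg xmlns="http://www.w3.org/2000/svg" width="249.4965mm" height="160.2634mm" viewBox="0 0 249.4965 160.2634">
  <polygon points="18.1482,4.8982 67.9417,4.8982 67.9417,23.2100 18.1482,23.2100" fill="none" stroke="#ff0000"/>
  <polyline points="136.5424,121.3252 134.2880,120.8644 135.3619,121.3603 139.7639,122.8129 147.4941,125.2221" fill="none" stroke="#ff0000"/>
</svg>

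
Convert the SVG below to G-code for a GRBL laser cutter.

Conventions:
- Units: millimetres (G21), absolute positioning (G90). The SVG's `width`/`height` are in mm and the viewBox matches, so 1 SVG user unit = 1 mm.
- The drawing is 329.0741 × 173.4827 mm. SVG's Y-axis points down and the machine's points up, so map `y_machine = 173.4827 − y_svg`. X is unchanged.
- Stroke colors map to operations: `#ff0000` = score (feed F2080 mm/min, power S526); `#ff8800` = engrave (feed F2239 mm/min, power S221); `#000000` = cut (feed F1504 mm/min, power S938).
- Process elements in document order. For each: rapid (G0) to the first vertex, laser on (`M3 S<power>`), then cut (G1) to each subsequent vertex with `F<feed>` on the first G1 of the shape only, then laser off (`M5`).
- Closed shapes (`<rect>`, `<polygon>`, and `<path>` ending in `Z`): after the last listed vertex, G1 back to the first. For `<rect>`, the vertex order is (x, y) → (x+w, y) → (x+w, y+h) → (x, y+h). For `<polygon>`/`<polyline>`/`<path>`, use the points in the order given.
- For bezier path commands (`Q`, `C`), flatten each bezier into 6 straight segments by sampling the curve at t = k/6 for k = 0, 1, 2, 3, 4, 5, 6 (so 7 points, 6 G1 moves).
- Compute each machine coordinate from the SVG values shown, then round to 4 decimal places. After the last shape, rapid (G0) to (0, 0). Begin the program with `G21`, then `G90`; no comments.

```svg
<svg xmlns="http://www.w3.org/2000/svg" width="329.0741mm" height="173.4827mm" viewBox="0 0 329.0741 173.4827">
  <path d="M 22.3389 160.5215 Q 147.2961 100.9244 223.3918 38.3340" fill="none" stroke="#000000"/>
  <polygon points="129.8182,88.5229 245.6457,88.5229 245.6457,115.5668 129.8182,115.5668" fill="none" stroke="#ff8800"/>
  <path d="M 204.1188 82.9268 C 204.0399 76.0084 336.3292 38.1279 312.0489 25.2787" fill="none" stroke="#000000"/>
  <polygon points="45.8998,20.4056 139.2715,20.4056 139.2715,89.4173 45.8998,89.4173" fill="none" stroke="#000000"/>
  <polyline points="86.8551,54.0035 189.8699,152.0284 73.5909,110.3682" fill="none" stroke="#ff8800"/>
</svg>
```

G21
G90
G0 X22.3389 Y12.9612
M3 S938
G1 X62.6340 Y32.9100 F1504
G1 X100.2146 Y53.0252
G1 X135.0807 Y73.3066
G1 X167.2323 Y93.7544
G1 X196.6693 Y114.3684
G1 X223.3918 Y135.1487
M5
G0 X129.8182 Y84.9598
M3 S221
G1 X245.6457 Y84.9598 F2239
G1 X245.6457 Y57.9159
G1 X129.8182 Y57.9159
G1 X129.8182 Y84.9598
M5
G0 X204.1188 Y90.5559
M3 S938
G1 X213.7724 Y96.3360 F1504
G1 X237.4612 Y105.7212
G1 X267.1594 Y117.1559
G1 X294.8407 Y129.0849
G1 X312.4793 Y139.9527
G1 X312.0489 Y148.2040
M5
G0 X45.8998 Y153.0771
M3 S938
G1 X139.2715 Y153.0771 F1504
G1 X139.2715 Y84.0654
G1 X45.8998 Y84.0654
G1 X45.8998 Y153.0771
M5
G0 X86.8551 Y119.4792
M3 S221
G1 X189.8699 Y21.4543 F2239
G1 X73.5909 Y63.1145
M5
G0 X0.0000 Y0.0000

viewBox `0 0 329.0741 173.4827` with mm width/height → 1 unit = 1 mm. Flip: y_m = 173.4827 − y_svg.

**Shape 1** — `<path>` quadratic bezier, stroke `#000000` → cut (S938, F1504). Control points (SVG): P0=(22.3389,160.5215), P1=(147.2961,100.9244), P2=(223.3918,38.3340); sampled at t=k/6. Machine vertices: (22.3389,12.9612) → (62.6340,32.9100) → (100.2146,53.0252) → (135.0807,73.3066) → (167.2323,93.7544) → (196.6693,114.3684) → (223.3918,135.1487). Open path.

**Shape 2** — `<polygon>` rectangle, stroke `#ff8800` → engrave (S221, F2239). Machine vertices: (129.8182,84.9598) → (245.6457,84.9598) → (245.6457,57.9159) → (129.8182,57.9159) → (129.8182,84.9598). Closed: final G1 returns to the first vertex.

**Shape 3** — `<path>` cubic bezier, stroke `#000000` → cut (S938, F1504). Control points (SVG): P0=(204.1188,82.9268), P1=(204.0399,76.0084), P2=(336.3292,38.1279), P3=(312.0489,25.2787); sampled at t=k/6. Machine vertices: (204.1188,90.5559) → (213.7724,96.3360) → (237.4612,105.7212) → (267.1594,117.1559) → (294.8407,129.0849) → (312.4793,139.9527) → (312.0489,148.2040). Open path.

**Shape 4** — `<polygon>` rectangle, stroke `#000000` → cut (S938, F1504). Machine vertices: (45.8998,153.0771) → (139.2715,153.0771) → (139.2715,84.0654) → (45.8998,84.0654) → (45.8998,153.0771). Closed: final G1 returns to the first vertex.

**Shape 5** — `<polyline>` open polyline, stroke `#ff8800` → engrave (S221, F2239). Machine vertices: (86.8551,119.4792) → (189.8699,21.4543) → (73.5909,63.1145). Open path.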